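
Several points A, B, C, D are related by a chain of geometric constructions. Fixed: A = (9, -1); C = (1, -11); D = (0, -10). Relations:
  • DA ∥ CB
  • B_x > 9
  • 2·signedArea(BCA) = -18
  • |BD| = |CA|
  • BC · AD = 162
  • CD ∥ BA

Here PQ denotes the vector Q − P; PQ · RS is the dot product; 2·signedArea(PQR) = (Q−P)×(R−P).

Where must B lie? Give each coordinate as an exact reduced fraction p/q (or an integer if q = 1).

1. B_x = 10  [CD ∥ BA ∩ DA ∥ CB]
2. B_y = -2  [CD ∥ BA ∩ DA ∥ CB]
   → B = (10, -2)

B = (10, -2)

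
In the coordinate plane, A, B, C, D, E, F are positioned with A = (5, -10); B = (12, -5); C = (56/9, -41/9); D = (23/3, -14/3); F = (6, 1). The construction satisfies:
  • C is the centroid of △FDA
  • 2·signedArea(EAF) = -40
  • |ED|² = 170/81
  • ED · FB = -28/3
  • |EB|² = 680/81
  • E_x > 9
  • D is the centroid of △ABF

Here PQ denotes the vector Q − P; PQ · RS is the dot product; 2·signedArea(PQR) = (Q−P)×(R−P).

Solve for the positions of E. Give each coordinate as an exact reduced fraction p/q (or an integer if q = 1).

1. E_x = 82/9  [2·signedArea(EAF) = -40 ∩ ED · FB = -28/3]
2. E_y = -43/9  [2·signedArea(EAF) = -40 ∩ ED · FB = -28/3]
   → E = (82/9, -43/9)

E = (82/9, -43/9)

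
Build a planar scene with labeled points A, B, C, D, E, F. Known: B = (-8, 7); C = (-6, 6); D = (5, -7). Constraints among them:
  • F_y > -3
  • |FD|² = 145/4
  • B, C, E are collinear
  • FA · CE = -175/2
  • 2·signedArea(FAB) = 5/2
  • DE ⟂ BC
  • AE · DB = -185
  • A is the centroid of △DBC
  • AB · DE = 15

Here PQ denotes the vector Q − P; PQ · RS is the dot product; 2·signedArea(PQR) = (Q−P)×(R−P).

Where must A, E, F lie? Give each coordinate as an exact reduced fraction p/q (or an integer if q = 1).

1. A_x = -3  [A is the centroid of △DBC]
2. A_y = 2  [A is the centroid of △DBC]
   → A = (-3, 2)
3. E_x = 8  [B, C, E are collinear ∩ DE ⟂ BC]
4. E_y = -1  [B, C, E are collinear ∩ DE ⟂ BC]
   → E = (8, -1)
5. F_x = 1  [FA · CE = -175/2 ∩ 2·signedArea(FAB) = 5/2]
6. F_y = -5/2  [FA · CE = -175/2 ∩ 2·signedArea(FAB) = 5/2]
   → F = (1, -5/2)

A = (-3, 2)
E = (8, -1)
F = (1, -5/2)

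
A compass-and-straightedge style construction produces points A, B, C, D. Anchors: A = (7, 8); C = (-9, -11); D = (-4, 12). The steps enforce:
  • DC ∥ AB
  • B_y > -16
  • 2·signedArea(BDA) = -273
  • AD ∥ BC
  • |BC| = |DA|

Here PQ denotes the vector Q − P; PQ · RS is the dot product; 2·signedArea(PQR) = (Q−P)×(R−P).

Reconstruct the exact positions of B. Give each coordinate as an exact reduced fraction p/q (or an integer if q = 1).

1. B_x = 2  [AD ∥ BC ∩ DC ∥ AB]
2. B_y = -15  [AD ∥ BC ∩ DC ∥ AB]
   → B = (2, -15)

B = (2, -15)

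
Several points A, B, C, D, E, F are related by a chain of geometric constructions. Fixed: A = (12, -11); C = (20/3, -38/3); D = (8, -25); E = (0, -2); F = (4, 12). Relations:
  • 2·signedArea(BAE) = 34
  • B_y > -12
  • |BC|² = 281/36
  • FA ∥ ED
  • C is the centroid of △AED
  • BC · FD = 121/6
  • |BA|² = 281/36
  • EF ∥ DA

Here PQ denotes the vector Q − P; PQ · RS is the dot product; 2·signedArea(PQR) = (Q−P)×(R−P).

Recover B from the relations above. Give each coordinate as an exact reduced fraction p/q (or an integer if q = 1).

B = (28/3, -71/6)

1. B_x = 28/3  [BC · FD = 121/6 ∩ 2·signedArea(BAE) = 34]
2. B_y = -71/6  [BC · FD = 121/6 ∩ 2·signedArea(BAE) = 34]
   → B = (28/3, -71/6)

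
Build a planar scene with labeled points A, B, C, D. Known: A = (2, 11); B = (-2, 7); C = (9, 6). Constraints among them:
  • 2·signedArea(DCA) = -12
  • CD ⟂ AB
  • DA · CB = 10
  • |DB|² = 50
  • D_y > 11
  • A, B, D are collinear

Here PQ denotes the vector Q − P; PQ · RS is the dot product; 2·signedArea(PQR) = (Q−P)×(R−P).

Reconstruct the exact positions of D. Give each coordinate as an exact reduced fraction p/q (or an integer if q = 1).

1. D_x = 3  [A, B, D are collinear ∩ CD ⟂ AB]
2. D_y = 12  [A, B, D are collinear ∩ CD ⟂ AB]
   → D = (3, 12)

D = (3, 12)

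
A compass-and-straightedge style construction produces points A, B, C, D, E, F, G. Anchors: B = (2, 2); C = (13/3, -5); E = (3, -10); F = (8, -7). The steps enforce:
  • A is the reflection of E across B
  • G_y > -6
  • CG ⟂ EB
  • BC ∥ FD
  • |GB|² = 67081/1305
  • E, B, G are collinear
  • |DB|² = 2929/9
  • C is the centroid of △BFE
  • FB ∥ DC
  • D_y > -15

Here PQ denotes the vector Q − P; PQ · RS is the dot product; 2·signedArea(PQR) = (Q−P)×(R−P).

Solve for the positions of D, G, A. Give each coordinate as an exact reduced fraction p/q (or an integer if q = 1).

1. D_x = 31/3  [FB ∥ DC ∩ BC ∥ FD]
2. D_y = -14  [FB ∥ DC ∩ BC ∥ FD]
   → D = (31/3, -14)
3. G_x = 1129/435  [E, B, G are collinear ∩ CG ⟂ EB]
4. G_y = -746/145  [E, B, G are collinear ∩ CG ⟂ EB]
   → G = (1129/435, -746/145)
5. A_x = 1  [A is the reflection of E across B]
6. A_y = 14  [A is the reflection of E across B]
   → A = (1, 14)

A = (1, 14)
D = (31/3, -14)
G = (1129/435, -746/145)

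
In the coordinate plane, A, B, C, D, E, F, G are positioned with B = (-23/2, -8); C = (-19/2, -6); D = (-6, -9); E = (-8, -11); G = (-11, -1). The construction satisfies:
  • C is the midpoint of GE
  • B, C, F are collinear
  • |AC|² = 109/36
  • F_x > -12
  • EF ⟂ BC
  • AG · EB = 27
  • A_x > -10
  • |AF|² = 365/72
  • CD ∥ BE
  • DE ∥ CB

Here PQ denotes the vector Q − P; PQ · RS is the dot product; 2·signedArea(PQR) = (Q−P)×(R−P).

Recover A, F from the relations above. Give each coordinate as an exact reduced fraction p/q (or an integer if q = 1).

A = (-9, -23/3)
F = (-45/4, -31/4)

1. F_x = -45/4  [B, C, F are collinear ∩ EF ⟂ BC]
2. F_y = -31/4  [B, C, F are collinear ∩ EF ⟂ BC]
   → F = (-45/4, -31/4)
3. A_x = -9  [line 7/2·x + -3·y + 17/2 = 0 ∩ |AF|² = 365/72]
4. A_y = -23/3  [line 7/2·x + -3·y + 17/2 = 0 ∩ |AF|² = 365/72]
   → A = (-9, -23/3)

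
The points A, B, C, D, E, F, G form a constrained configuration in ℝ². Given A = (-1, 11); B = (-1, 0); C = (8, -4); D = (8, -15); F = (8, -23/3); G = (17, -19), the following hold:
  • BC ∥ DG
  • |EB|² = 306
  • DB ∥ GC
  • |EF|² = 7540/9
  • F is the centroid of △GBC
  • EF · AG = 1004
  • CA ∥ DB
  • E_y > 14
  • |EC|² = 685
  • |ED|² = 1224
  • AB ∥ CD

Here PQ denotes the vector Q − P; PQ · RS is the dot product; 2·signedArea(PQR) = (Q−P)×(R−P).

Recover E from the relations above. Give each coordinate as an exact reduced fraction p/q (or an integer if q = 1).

1. E_x = -10  [line -18·x + 30·y + -630 = 0 ∩ |ED|² = 1224]
2. E_y = 15  [line -18·x + 30·y + -630 = 0 ∩ |ED|² = 1224]
   → E = (-10, 15)

E = (-10, 15)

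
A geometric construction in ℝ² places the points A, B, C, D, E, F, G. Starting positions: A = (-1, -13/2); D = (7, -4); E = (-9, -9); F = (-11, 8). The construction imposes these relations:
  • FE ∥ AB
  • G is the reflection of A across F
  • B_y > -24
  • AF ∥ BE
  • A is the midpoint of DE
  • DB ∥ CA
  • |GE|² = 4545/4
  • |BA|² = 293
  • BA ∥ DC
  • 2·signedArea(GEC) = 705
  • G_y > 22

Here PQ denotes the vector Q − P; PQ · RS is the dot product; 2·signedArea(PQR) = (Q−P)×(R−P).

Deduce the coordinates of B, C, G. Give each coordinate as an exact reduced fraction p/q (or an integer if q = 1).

1. B_x = 1  [AF ∥ BE ∩ FE ∥ AB]
2. B_y = -47/2  [AF ∥ BE ∩ FE ∥ AB]
   → B = (1, -47/2)
3. C_x = 5  [DB ∥ CA ∩ BA ∥ DC]
4. C_y = 13  [DB ∥ CA ∩ BA ∥ DC]
   → C = (5, 13)
5. G_x = -21  [G is the reflection of A across F]
6. G_y = 45/2  [G is the reflection of A across F]
   → G = (-21, 45/2)

B = (1, -47/2)
C = (5, 13)
G = (-21, 45/2)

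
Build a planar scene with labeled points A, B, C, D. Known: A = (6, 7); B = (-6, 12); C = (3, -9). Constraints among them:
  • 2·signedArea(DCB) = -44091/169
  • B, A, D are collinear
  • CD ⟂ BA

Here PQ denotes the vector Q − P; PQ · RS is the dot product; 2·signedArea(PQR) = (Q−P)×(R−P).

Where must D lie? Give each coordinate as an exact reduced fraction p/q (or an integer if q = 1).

D = (1542/169, 963/169)

1. D_x = 1542/169  [B, A, D are collinear ∩ CD ⟂ BA]
2. D_y = 963/169  [B, A, D are collinear ∩ CD ⟂ BA]
   → D = (1542/169, 963/169)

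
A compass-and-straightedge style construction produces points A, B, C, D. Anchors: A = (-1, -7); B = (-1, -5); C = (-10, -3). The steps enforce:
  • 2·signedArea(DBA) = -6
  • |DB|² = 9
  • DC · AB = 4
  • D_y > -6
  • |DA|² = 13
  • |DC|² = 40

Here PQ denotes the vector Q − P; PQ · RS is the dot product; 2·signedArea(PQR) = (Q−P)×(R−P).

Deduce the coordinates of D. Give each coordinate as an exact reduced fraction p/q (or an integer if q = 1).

D = (-4, -5)

1. D_x = -4  [2·signedArea(DBA) = -6 ∩ DC · AB = 4]
2. D_y = -5  [2·signedArea(DBA) = -6 ∩ DC · AB = 4]
   → D = (-4, -5)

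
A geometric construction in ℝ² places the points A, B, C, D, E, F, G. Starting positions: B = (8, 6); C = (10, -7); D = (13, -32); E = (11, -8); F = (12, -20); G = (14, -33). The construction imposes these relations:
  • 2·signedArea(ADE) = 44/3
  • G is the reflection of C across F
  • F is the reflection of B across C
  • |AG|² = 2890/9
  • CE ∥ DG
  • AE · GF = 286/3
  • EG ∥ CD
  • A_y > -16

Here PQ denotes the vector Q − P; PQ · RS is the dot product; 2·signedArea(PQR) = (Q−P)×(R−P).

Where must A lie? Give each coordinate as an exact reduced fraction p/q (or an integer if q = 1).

1. A_x = 11  [AE · GF = 286/3 ∩ 2·signedArea(ADE) = 44/3]
2. A_y = -46/3  [AE · GF = 286/3 ∩ 2·signedArea(ADE) = 44/3]
   → A = (11, -46/3)

A = (11, -46/3)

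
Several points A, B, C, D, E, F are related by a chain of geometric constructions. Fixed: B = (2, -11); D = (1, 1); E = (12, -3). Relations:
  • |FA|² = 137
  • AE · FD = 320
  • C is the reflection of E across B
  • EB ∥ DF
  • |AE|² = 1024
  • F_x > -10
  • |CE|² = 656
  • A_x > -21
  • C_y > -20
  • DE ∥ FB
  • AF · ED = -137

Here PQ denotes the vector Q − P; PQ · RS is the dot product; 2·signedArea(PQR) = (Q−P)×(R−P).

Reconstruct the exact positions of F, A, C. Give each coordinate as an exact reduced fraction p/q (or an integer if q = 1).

1. F_x = -9  [DE ∥ FB ∩ EB ∥ DF]
2. F_y = -7  [DE ∥ FB ∩ EB ∥ DF]
   → F = (-9, -7)
3. A_x = -20  [AF · ED = -137 ∩ AE · FD = 320]
4. A_y = -3  [AF · ED = -137 ∩ AE · FD = 320]
   → A = (-20, -3)
5. C_x = -8  [C is the reflection of E across B]
6. C_y = -19  [C is the reflection of E across B]
   → C = (-8, -19)

A = (-20, -3)
C = (-8, -19)
F = (-9, -7)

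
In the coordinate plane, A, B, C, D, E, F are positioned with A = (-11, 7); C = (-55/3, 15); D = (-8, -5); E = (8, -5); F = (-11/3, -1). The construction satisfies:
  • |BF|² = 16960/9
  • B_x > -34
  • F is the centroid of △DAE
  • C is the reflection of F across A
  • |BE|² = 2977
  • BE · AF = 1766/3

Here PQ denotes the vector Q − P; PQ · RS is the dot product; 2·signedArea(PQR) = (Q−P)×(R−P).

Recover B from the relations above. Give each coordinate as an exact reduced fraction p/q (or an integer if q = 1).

B = (-33, 31)

1. B_x = -33  [line -22/3·x + 8·y + -490 = 0 ∩ |BF|² = 16960/9]
2. B_y = 31  [line -22/3·x + 8·y + -490 = 0 ∩ |BF|² = 16960/9]
   → B = (-33, 31)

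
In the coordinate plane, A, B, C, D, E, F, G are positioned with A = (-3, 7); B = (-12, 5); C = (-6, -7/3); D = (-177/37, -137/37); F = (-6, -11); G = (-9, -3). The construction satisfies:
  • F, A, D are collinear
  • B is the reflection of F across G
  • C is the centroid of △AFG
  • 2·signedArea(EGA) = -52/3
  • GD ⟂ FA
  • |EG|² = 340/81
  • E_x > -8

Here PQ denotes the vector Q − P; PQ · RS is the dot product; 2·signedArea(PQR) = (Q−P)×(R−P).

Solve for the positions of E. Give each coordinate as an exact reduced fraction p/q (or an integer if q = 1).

1. E_x = -7  [line -10·x + 6·y + -164/3 = 0 ∩ |EG|² = 340/81]
2. E_y = -23/9  [line -10·x + 6·y + -164/3 = 0 ∩ |EG|² = 340/81]
   → E = (-7, -23/9)

E = (-7, -23/9)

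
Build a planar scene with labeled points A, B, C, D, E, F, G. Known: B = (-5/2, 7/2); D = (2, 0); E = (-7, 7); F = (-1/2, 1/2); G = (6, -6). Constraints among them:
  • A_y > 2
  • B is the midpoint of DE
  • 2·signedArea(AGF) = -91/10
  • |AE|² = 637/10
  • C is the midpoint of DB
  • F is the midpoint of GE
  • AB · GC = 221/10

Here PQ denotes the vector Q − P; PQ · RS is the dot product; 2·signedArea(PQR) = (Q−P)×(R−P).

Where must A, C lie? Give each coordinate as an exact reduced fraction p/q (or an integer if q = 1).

1. C_x = -1/4  [C is the midpoint of DB]
2. C_y = 7/4  [C is the midpoint of DB]
   → C = (-1/4, 7/4)
3. A_x = -7/10  [2·signedArea(AGF) = -91/10 ∩ AB · GC = 221/10]
4. A_y = 21/10  [2·signedArea(AGF) = -91/10 ∩ AB · GC = 221/10]
   → A = (-7/10, 21/10)

A = (-7/10, 21/10)
C = (-1/4, 7/4)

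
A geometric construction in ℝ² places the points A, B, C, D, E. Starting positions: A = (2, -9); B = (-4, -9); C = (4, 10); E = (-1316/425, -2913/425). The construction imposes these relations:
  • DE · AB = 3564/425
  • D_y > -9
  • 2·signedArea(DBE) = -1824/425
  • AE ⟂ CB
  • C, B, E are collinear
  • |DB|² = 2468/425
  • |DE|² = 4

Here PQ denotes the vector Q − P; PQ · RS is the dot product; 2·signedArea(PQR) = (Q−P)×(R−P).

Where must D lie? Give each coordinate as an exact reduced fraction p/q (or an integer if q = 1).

1. D_x = -722/425  [DE · AB = 3564/425 ∩ 2·signedArea(DBE) = -1824/425]
2. D_y = -3521/425  [DE · AB = 3564/425 ∩ 2·signedArea(DBE) = -1824/425]
   → D = (-722/425, -3521/425)

D = (-722/425, -3521/425)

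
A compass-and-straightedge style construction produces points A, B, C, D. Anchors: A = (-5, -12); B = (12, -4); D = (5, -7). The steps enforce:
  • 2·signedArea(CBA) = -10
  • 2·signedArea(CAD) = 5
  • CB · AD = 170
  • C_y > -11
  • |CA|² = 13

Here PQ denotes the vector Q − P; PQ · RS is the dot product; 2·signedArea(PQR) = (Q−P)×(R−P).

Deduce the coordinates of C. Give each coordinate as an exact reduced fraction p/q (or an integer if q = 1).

C = (-2, -10)

1. C_x = -2  [2·signedArea(CAD) = 5 ∩ 2·signedArea(CBA) = -10]
2. C_y = -10  [2·signedArea(CAD) = 5 ∩ 2·signedArea(CBA) = -10]
   → C = (-2, -10)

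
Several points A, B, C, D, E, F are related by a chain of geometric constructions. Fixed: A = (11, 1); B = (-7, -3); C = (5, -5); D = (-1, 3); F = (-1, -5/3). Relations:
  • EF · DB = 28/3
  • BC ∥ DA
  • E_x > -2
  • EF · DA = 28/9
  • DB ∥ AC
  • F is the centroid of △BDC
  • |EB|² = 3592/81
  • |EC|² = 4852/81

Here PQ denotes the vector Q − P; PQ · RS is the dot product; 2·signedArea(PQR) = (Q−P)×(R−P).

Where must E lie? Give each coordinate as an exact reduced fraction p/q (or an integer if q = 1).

1. E_x = -1  [EF · DB = 28/3 ∩ EF · DA = 28/9]
2. E_y = -1/9  [EF · DB = 28/3 ∩ EF · DA = 28/9]
   → E = (-1, -1/9)

E = (-1, -1/9)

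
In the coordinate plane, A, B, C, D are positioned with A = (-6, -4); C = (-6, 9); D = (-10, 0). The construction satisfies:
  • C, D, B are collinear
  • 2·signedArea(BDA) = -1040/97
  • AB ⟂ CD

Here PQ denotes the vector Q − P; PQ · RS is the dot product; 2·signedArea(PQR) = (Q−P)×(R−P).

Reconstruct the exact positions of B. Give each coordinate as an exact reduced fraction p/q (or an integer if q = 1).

1. B_x = -1050/97  [C, D, B are collinear ∩ AB ⟂ CD]
2. B_y = -180/97  [C, D, B are collinear ∩ AB ⟂ CD]
   → B = (-1050/97, -180/97)

B = (-1050/97, -180/97)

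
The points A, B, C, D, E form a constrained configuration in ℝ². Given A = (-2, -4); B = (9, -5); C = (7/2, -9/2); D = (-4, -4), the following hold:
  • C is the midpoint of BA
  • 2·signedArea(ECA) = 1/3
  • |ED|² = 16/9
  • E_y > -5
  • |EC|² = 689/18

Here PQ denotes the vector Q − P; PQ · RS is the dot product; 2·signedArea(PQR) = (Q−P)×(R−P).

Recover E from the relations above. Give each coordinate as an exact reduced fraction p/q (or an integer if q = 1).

1. E_x = -8/3  [line -1/2·x + -11/2·y + -70/3 = 0 ∩ |EC|² = 689/18]
2. E_y = -4  [line -1/2·x + -11/2·y + -70/3 = 0 ∩ |EC|² = 689/18]
   → E = (-8/3, -4)

E = (-8/3, -4)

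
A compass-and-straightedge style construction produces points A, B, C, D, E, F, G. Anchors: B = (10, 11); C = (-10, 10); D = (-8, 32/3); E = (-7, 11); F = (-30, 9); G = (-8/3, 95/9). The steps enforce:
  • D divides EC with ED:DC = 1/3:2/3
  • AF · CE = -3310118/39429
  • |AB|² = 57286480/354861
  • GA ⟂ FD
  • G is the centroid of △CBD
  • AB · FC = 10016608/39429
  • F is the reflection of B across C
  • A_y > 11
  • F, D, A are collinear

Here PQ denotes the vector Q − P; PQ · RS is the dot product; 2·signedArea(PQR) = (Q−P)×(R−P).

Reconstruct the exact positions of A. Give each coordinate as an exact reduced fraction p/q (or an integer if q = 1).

1. A_x = -35558/13143  [F, D, A are collinear ∩ GA ⟂ FD]
2. A_y = 436391/39429  [F, D, A are collinear ∩ GA ⟂ FD]
   → A = (-35558/13143, 436391/39429)

A = (-35558/13143, 436391/39429)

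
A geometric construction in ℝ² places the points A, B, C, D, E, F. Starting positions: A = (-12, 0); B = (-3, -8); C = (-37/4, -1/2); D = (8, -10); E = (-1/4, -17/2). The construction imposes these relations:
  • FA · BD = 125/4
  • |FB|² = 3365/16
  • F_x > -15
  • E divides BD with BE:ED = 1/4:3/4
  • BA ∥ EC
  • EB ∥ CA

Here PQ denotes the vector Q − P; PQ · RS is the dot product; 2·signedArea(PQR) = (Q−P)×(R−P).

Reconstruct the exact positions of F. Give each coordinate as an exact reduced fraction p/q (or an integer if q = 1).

1. F_x = -59/4  [line -11·x + 2·y + -653/4 = 0 ∩ |FB|² = 3365/16]
2. F_y = 1/2  [line -11·x + 2·y + -653/4 = 0 ∩ |FB|² = 3365/16]
   → F = (-59/4, 1/2)

F = (-59/4, 1/2)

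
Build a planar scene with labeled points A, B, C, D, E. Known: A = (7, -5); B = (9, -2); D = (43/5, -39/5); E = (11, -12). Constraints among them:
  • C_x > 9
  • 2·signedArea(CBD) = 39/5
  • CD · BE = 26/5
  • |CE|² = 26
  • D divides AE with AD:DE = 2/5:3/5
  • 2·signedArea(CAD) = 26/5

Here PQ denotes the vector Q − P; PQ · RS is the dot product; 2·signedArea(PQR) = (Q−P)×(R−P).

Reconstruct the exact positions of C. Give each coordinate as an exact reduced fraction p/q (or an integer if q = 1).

1. C_x = 10  [2·signedArea(CBD) = 39/5 ∩ CD · BE = 26/5]
2. C_y = -7  [2·signedArea(CBD) = 39/5 ∩ CD · BE = 26/5]
   → C = (10, -7)

C = (10, -7)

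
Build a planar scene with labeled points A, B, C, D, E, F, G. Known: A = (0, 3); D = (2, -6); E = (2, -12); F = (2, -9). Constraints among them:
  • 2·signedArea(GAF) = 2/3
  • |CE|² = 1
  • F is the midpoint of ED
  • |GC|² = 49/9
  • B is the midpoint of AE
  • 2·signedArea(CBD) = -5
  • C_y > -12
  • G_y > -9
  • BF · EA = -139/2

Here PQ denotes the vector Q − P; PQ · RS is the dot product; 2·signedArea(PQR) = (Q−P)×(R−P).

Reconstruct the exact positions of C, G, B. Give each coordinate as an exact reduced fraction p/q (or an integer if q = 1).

B = (1, -9/2)
C = (2, -11)
G = (2, -26/3)

1. B_x = 1  [B is the midpoint of AE]
2. B_y = -9/2  [B is the midpoint of AE]
   → B = (1, -9/2)
3. C_x = 2  [line 3/2·x + 1·y + 8 = 0 ∩ |CE|² = 1]
4. C_y = -11  [line 3/2·x + 1·y + 8 = 0 ∩ |CE|² = 1]
   → C = (2, -11)
5. G_x = 2  [line 12·x + 2·y + -20/3 = 0 ∩ |GC|² = 49/9]
6. G_y = -26/3  [line 12·x + 2·y + -20/3 = 0 ∩ |GC|² = 49/9]
   → G = (2, -26/3)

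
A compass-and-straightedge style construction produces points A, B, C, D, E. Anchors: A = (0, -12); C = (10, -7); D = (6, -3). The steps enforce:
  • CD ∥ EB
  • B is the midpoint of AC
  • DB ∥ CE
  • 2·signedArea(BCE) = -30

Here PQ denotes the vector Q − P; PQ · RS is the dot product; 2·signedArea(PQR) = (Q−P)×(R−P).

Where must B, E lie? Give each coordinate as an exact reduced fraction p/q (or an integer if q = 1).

1. B_x = 5  [B is the midpoint of AC]
2. B_y = -19/2  [B is the midpoint of AC]
   → B = (5, -19/2)
3. E_x = 9  [CD ∥ EB ∩ DB ∥ CE]
4. E_y = -27/2  [CD ∥ EB ∩ DB ∥ CE]
   → E = (9, -27/2)

B = (5, -19/2)
E = (9, -27/2)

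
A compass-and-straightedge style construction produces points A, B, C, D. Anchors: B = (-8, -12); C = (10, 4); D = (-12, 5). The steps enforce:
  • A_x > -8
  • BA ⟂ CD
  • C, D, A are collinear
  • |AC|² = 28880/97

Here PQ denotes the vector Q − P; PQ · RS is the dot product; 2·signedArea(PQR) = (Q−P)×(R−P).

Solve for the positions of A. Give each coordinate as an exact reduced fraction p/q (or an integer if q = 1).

A = (-702/97, 464/97)

1. A_x = -702/97  [C, D, A are collinear ∩ BA ⟂ CD]
2. A_y = 464/97  [C, D, A are collinear ∩ BA ⟂ CD]
   → A = (-702/97, 464/97)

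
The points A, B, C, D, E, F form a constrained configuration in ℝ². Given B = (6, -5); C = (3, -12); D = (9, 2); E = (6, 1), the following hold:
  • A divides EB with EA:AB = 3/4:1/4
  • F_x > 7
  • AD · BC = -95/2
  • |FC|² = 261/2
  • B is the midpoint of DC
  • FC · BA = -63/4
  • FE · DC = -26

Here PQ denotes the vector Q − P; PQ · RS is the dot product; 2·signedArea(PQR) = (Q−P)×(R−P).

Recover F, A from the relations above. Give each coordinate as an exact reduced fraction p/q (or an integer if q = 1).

A = (6, -7/2)
F = (15/2, -3/2)

1. F_x = 15/2  [line 6·x + 14·y + -24 = 0 ∩ |FC|² = 261/2]
2. F_y = -3/2  [line 6·x + 14·y + -24 = 0 ∩ |FC|² = 261/2]
   → F = (15/2, -3/2)
3. A_x = 6  [A divides EB with EA:AB = 3/4:1/4]
4. A_y = -7/2  [A divides EB with EA:AB = 3/4:1/4]
   → A = (6, -7/2)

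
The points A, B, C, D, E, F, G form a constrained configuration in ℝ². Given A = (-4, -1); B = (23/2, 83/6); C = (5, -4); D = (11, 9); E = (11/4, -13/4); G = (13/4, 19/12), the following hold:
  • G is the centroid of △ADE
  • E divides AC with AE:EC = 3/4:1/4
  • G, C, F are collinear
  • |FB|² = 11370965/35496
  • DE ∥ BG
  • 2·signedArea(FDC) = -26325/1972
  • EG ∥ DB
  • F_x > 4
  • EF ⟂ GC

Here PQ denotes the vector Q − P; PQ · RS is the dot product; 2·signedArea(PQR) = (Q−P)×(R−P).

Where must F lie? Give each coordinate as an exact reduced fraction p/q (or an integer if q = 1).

1. F_x = 9041/1972  [G, C, F are collinear ∩ EF ⟂ GC]
2. F_y = -5275/1972  [G, C, F are collinear ∩ EF ⟂ GC]
   → F = (9041/1972, -5275/1972)

F = (9041/1972, -5275/1972)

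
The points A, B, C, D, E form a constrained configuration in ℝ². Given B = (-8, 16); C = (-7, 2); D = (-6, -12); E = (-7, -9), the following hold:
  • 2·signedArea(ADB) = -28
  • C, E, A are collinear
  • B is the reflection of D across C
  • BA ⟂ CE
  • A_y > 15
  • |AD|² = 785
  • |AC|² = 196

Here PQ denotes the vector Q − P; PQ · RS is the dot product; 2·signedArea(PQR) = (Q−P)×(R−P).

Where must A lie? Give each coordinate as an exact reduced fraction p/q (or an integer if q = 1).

A = (-7, 16)

1. A_x = -7  [C, E, A are collinear ∩ BA ⟂ CE]
2. A_y = 16  [C, E, A are collinear ∩ BA ⟂ CE]
   → A = (-7, 16)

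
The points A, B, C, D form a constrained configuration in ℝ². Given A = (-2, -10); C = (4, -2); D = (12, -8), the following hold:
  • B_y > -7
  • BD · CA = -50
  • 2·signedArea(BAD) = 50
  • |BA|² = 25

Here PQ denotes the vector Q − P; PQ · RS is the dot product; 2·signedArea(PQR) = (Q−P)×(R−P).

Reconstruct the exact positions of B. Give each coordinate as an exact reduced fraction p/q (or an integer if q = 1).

B = (1, -6)

1. B_x = 1  [BD · CA = -50 ∩ 2·signedArea(BAD) = 50]
2. B_y = -6  [BD · CA = -50 ∩ 2·signedArea(BAD) = 50]
   → B = (1, -6)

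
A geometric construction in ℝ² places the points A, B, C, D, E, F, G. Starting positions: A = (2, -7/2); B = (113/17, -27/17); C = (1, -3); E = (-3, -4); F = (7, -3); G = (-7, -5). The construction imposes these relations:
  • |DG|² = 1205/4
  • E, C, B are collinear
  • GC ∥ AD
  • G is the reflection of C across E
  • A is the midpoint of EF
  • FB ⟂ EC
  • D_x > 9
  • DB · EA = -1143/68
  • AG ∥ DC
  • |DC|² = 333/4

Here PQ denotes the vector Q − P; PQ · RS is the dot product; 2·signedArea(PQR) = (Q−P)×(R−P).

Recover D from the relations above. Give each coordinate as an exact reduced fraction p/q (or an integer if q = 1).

D = (10, -3/2)

1. D_x = 10  [AG ∥ DC ∩ GC ∥ AD]
2. D_y = -3/2  [AG ∥ DC ∩ GC ∥ AD]
   → D = (10, -3/2)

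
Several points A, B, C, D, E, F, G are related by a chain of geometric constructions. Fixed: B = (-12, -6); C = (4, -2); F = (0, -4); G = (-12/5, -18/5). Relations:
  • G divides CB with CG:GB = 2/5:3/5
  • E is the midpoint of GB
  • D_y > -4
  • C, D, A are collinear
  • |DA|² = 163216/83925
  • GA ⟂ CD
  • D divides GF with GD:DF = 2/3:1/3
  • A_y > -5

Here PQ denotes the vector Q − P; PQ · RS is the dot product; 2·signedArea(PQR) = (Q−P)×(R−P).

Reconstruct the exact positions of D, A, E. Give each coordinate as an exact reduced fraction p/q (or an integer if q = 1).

1. D_x = -4/5  [D divides GF with GD:DF = 2/3:1/3]
2. D_y = -58/15  [D divides GF with GD:DF = 2/3:1/3]
   → D = (-4/5, -58/15)
3. A_x = -3916/1865  [C, D, A are collinear ∩ GA ⟂ CD]
4. A_y = -8154/1865  [C, D, A are collinear ∩ GA ⟂ CD]
   → A = (-3916/1865, -8154/1865)
5. E_x = -36/5  [E is the midpoint of GB]
6. E_y = -24/5  [E is the midpoint of GB]
   → E = (-36/5, -24/5)

A = (-3916/1865, -8154/1865)
D = (-4/5, -58/15)
E = (-36/5, -24/5)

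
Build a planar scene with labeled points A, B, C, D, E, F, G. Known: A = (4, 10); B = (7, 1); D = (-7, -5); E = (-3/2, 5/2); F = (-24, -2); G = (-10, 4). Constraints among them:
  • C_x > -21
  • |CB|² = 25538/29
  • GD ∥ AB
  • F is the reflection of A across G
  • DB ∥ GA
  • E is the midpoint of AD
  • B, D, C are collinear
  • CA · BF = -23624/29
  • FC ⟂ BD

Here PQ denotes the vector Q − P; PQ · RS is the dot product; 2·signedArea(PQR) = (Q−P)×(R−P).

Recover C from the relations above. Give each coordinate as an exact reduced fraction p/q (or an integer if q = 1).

C = (-588/29, -310/29)

1. C_x = -588/29  [B, D, C are collinear ∩ FC ⟂ BD]
2. C_y = -310/29  [B, D, C are collinear ∩ FC ⟂ BD]
   → C = (-588/29, -310/29)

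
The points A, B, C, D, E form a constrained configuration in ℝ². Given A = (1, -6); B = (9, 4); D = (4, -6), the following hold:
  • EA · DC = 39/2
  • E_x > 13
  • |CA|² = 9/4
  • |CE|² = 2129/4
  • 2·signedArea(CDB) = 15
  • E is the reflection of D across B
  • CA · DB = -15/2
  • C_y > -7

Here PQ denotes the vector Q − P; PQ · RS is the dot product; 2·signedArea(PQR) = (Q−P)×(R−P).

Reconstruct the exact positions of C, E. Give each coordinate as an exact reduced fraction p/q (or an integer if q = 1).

1. C_x = 5/2  [CA · DB = -15/2 ∩ 2·signedArea(CDB) = 15]
2. C_y = -6  [CA · DB = -15/2 ∩ 2·signedArea(CDB) = 15]
   → C = (5/2, -6)
3. E_x = 14  [E is the reflection of D across B]
4. E_y = 14  [E is the reflection of D across B]
   → E = (14, 14)

C = (5/2, -6)
E = (14, 14)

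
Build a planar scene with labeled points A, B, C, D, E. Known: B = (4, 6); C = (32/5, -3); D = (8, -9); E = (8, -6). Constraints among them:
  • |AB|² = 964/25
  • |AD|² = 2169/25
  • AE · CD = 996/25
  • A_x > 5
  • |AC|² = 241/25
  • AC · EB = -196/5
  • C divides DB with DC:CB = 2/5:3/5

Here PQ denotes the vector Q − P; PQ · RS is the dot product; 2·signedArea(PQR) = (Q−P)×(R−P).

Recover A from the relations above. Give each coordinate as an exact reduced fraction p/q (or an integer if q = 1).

1. A_x = 28/5  [AE · CD = 996/25 ∩ AC · EB = -196/5]
2. A_y = 0  [AE · CD = 996/25 ∩ AC · EB = -196/5]
   → A = (28/5, 0)

A = (28/5, 0)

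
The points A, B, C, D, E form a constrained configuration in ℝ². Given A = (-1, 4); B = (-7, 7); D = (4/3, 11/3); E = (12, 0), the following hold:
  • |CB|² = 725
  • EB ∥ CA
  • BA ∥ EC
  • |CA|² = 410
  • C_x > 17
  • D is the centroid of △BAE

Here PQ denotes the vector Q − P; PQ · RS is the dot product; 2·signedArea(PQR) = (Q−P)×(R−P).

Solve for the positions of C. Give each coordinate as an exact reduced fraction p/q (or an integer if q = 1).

C = (18, -3)

1. C_x = 18  [EB ∥ CA ∩ BA ∥ EC]
2. C_y = -3  [EB ∥ CA ∩ BA ∥ EC]
   → C = (18, -3)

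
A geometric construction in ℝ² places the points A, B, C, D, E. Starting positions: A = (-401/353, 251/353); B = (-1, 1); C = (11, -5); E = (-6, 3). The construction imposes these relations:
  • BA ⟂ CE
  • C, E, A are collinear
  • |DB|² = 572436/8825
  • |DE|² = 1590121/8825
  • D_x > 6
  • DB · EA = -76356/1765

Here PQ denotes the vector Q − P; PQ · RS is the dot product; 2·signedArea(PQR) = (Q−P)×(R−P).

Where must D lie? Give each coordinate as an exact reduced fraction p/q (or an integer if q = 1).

D = (10847/1765, -4793/1765)

1. D_x = 10847/1765  [line -1717/353·x + 808/353·y + 63731/1765 = 0 ∩ |DE|² = 1590121/8825]
2. D_y = -4793/1765  [line -1717/353·x + 808/353·y + 63731/1765 = 0 ∩ |DE|² = 1590121/8825]
   → D = (10847/1765, -4793/1765)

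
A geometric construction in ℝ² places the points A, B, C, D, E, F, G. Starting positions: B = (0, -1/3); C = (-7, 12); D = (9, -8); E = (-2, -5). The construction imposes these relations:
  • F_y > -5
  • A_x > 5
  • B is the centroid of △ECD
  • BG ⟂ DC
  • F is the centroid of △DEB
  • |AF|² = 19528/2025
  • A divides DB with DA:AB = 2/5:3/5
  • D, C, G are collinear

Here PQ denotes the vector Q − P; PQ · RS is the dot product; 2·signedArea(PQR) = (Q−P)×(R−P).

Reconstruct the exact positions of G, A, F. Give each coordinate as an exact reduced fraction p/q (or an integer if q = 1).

A = (27/5, -74/15)
F = (7/3, -40/9)
G = (215/123, 131/123)

1. G_x = 215/123  [D, C, G are collinear ∩ BG ⟂ DC]
2. G_y = 131/123  [D, C, G are collinear ∩ BG ⟂ DC]
   → G = (215/123, 131/123)
3. A_x = 27/5  [A divides DB with DA:AB = 2/5:3/5]
4. A_y = -74/15  [A divides DB with DA:AB = 2/5:3/5]
   → A = (27/5, -74/15)
5. F_x = 7/3  [F is the centroid of △DEB]
6. F_y = -40/9  [F is the centroid of △DEB]
   → F = (7/3, -40/9)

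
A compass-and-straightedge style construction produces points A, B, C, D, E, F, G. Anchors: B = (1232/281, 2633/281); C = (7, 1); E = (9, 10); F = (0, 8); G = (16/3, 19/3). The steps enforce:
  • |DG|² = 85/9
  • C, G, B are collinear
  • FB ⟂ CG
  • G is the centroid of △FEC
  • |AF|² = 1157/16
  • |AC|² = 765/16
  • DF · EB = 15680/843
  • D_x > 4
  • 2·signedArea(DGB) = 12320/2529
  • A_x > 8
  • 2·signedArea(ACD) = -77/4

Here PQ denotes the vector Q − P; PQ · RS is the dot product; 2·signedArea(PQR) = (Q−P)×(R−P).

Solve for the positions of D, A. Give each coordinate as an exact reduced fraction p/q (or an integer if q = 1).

1. D_x = 14/3  [2·signedArea(DGB) = 12320/2529 ∩ DF · EB = 15680/843]
2. D_y = 10/3  [2·signedArea(DGB) = 12320/2529 ∩ DF · EB = 15680/843]
   → D = (14/3, 10/3)
3. A_x = 17/2  [line -7/3·x + -7/3·y + 455/12 = 0 ∩ |AF|² = 1157/16]
4. A_y = 31/4  [line -7/3·x + -7/3·y + 455/12 = 0 ∩ |AF|² = 1157/16]
   → A = (17/2, 31/4)

A = (17/2, 31/4)
D = (14/3, 10/3)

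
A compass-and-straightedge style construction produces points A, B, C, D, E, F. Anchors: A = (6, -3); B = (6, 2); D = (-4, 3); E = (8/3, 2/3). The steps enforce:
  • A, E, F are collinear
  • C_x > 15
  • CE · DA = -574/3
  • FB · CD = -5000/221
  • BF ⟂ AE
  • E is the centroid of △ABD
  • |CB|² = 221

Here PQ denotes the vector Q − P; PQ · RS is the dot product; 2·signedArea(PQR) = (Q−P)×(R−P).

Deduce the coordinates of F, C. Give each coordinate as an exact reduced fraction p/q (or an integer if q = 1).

1. F_x = 776/221  [A, E, F are collinear ∩ BF ⟂ AE]
2. F_y = -58/221  [A, E, F are collinear ∩ BF ⟂ AE]
   → F = (776/221, -58/221)
3. C_x = 16  [CE · DA = -574/3 ∩ FB · CD = -5000/221]
4. C_y = -9  [CE · DA = -574/3 ∩ FB · CD = -5000/221]
   → C = (16, -9)

C = (16, -9)
F = (776/221, -58/221)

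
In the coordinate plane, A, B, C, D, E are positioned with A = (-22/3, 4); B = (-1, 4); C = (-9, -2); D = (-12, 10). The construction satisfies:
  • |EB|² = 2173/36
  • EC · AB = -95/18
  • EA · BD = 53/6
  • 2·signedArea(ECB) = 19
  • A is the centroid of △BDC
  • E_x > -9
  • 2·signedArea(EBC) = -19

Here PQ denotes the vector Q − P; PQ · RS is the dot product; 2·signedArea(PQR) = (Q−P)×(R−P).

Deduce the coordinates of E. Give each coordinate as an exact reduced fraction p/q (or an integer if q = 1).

1. E_x = -49/6  [2·signedArea(EBC) = -19 ∩ EC · AB = -95/18]
2. E_y = 1  [2·signedArea(EBC) = -19 ∩ EC · AB = -95/18]
   → E = (-49/6, 1)

E = (-49/6, 1)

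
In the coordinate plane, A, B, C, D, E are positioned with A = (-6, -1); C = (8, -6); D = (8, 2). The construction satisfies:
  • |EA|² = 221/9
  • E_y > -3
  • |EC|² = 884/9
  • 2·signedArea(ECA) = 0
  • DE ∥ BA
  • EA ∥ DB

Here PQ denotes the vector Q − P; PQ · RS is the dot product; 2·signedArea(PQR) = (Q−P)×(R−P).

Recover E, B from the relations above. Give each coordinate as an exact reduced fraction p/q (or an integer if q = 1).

1. E_x = -4/3  [line -5·x + -14·y + -44 = 0 ∩ |EC|² = 884/9]
2. E_y = -8/3  [line -5·x + -14·y + -44 = 0 ∩ |EC|² = 884/9]
   → E = (-4/3, -8/3)
3. B_x = 10/3  [DE ∥ BA ∩ EA ∥ DB]
4. B_y = 11/3  [DE ∥ BA ∩ EA ∥ DB]
   → B = (10/3, 11/3)

B = (10/3, 11/3)
E = (-4/3, -8/3)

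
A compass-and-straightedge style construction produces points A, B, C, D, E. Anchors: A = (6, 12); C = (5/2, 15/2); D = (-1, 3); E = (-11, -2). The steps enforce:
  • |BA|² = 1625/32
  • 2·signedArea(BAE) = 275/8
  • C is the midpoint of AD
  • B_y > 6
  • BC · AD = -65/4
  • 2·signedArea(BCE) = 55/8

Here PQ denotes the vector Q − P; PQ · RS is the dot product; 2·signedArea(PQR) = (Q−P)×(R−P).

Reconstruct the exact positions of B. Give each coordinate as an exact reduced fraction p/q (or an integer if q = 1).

B = (13/8, 51/8)

1. B_x = 13/8  [2·signedArea(BAE) = 275/8 ∩ 2·signedArea(BCE) = 55/8]
2. B_y = 51/8  [2·signedArea(BAE) = 275/8 ∩ 2·signedArea(BCE) = 55/8]
   → B = (13/8, 51/8)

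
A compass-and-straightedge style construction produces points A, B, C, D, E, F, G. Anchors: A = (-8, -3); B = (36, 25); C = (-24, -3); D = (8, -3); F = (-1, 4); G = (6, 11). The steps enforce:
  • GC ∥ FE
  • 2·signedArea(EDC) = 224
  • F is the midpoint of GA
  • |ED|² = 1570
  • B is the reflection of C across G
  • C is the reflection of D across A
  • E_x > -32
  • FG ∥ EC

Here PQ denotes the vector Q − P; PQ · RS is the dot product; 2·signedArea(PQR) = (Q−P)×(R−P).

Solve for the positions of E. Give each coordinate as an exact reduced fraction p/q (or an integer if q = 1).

1. E_x = -31  [FG ∥ EC ∩ GC ∥ FE]
2. E_y = -10  [FG ∥ EC ∩ GC ∥ FE]
   → E = (-31, -10)

E = (-31, -10)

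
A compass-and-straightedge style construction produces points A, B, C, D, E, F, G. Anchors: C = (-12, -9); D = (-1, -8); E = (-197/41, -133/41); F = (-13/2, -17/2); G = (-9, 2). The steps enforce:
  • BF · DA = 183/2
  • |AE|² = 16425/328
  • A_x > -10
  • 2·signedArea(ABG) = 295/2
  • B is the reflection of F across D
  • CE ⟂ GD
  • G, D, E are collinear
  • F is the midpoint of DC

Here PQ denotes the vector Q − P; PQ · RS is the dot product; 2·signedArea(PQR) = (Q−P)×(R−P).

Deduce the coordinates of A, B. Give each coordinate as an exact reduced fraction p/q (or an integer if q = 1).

A = (-37/4, -35/4)
B = (9/2, -15/2)

1. B_x = 9/2  [B is the reflection of F across D]
2. B_y = -15/2  [B is the reflection of F across D]
   → B = (9/2, -15/2)
3. A_x = -37/4  [2·signedArea(ABG) = 295/2 ∩ BF · DA = 183/2]
4. A_y = -35/4  [2·signedArea(ABG) = 295/2 ∩ BF · DA = 183/2]
   → A = (-37/4, -35/4)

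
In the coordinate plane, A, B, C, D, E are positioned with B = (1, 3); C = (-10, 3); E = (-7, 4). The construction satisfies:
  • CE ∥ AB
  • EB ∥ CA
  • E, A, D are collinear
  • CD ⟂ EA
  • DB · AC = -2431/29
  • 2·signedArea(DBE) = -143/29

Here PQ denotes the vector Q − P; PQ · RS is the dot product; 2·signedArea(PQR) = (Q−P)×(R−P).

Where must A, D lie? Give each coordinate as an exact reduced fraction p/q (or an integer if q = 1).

A = (-2, 2)
D = (-268/29, 142/29)

1. A_x = -2  [CE ∥ AB ∩ EB ∥ CA]
2. A_y = 2  [CE ∥ AB ∩ EB ∥ CA]
   → A = (-2, 2)
3. D_x = -268/29  [E, A, D are collinear ∩ CD ⟂ EA]
4. D_y = 142/29  [E, A, D are collinear ∩ CD ⟂ EA]
   → D = (-268/29, 142/29)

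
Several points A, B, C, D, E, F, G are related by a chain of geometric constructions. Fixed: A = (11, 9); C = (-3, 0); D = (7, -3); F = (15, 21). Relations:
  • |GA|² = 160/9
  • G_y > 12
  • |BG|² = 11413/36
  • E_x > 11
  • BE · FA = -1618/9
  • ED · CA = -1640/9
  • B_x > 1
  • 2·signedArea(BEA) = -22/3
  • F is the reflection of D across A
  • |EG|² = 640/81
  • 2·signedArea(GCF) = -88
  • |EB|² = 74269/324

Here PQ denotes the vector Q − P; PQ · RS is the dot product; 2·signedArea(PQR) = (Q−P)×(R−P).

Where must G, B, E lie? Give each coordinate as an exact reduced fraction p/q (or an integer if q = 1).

1. G_x = 37/3  [line -21·x + 18·y + 25 = 0 ∩ |GA|² = 160/9]
2. G_y = 13  [line -21·x + 18·y + 25 = 0 ∩ |GA|² = 160/9]
   → G = (37/3, 13)
3. E_x = 103/9  [line -14·x + -9·y + 2279/9 = 0 ∩ |EG|² = 640/81]
4. E_y = 31/3  [line -14·x + -9·y + 2279/9 = 0 ∩ |EG|² = 640/81]
   → E = (103/9, 31/3)
5. B_x = 2  [2·signedArea(BEA) = -22/3 ∩ BE · FA = -1618/9]
6. B_y = -3/2  [2·signedArea(BEA) = -22/3 ∩ BE · FA = -1618/9]
   → B = (2, -3/2)

B = (2, -3/2)
E = (103/9, 31/3)
G = (37/3, 13)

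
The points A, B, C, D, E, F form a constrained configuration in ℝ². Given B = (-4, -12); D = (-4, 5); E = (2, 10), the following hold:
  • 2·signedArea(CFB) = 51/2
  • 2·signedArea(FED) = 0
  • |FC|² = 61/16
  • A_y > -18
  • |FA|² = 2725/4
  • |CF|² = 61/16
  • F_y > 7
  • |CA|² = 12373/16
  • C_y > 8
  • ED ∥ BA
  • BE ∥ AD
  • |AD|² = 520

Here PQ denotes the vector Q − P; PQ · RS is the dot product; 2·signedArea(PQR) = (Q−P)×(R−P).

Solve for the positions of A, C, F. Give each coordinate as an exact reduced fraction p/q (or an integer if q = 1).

1. A_x = -10  [BE ∥ AD ∩ ED ∥ BA]
2. A_y = -17  [BE ∥ AD ∩ ED ∥ BA]
   → A = (-10, -17)
3. F_x = -1  [line 5·x + -6·y + 50 = 0 ∩ |FA|² = 2725/4]
4. F_y = 15/2  [line 5·x + -6·y + 50 = 0 ∩ |FA|² = 2725/4]
   → F = (-1, 15/2)
5. C_x = 1/2  [line 39/2·x + -3·y + 33/2 = 0 ∩ |CF|² = 61/16]
6. C_y = 35/4  [line 39/2·x + -3·y + 33/2 = 0 ∩ |CF|² = 61/16]
   → C = (1/2, 35/4)

A = (-10, -17)
C = (1/2, 35/4)
F = (-1, 15/2)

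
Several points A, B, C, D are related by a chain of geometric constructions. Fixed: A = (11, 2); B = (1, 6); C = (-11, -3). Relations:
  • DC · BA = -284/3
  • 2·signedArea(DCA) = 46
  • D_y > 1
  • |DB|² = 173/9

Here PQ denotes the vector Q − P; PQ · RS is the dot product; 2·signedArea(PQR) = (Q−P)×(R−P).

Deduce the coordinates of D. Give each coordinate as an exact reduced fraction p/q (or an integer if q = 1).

D = (1/3, 5/3)

1. D_x = 1/3  [2·signedArea(DCA) = 46 ∩ DC · BA = -284/3]
2. D_y = 5/3  [2·signedArea(DCA) = 46 ∩ DC · BA = -284/3]
   → D = (1/3, 5/3)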